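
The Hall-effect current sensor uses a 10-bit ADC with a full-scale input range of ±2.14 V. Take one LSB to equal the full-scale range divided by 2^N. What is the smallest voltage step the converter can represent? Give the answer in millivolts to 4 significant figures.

Span: 2.14 V − (-2.14 V) = 4.28 V.
2^10 = 1024 levels.
Step size = 4.28/1024 V = 4.180 mV.

4.180 mV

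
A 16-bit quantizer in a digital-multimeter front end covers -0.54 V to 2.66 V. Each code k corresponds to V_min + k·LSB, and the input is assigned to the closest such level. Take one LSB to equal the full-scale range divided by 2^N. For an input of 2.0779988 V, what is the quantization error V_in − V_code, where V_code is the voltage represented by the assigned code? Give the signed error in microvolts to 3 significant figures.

−18.8 µV

Span: 2.66 V − (-0.54 V) = 3.2 V. LSB = 3.2 V / 2^16 ≈ 48.83 µV.
(2.0779988 − (-0.54)) / LSB = 2.6179988 × 65536/3.2 = 53616.6154. Nearest integer: k = 53617.
V_code = -0.54 + (53617/65536) × 3.2 = 2.0780175781 V.
Error = V_in − V_code = 2.0779988 − (2.0780175781) = −18.8 µV.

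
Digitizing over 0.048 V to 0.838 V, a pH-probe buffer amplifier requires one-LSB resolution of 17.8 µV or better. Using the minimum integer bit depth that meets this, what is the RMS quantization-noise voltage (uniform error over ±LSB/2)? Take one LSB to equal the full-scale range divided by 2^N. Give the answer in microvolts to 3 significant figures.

The full-scale span is 0.838 − (0.048) = 0.79 V.
0.79 V / 17.8 µV = 44380. Since 2^15 = 32768 and 2^16 = 65536, N = 16.
LSB = 0.79 V / 2^16 = 12.054 µV.
σ_q = LSB/√12 = 12.054 µV/3.4641 = 3.48 µV.

3.48 µV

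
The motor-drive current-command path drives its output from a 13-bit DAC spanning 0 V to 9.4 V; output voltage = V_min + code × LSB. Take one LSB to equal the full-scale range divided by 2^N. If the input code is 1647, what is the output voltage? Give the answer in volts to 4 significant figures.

1.890 V

V_FS = 9.4 V. LSB = 9.4 V / 2^13.
Output = V_min + (1647/8192) × range = 0 + 0.201050 × 9.4 V
      = 0 + 1.88987 = 1.88987 V.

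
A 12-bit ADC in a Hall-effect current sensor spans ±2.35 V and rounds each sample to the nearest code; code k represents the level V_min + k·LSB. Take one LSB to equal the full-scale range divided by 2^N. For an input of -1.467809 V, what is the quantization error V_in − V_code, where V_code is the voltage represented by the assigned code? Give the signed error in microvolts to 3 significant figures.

−206 µV

Range = 2.35 − (-2.35) = 4.7 V. LSB = 4.7 V / 2^12 ≈ 1.147 mV.
(V_in − V_min)/LSB = (-1.467809 − (-2.35)) × 4096/4.7 = 768.8201 → nearest code k = 769.
V_code = -2.35 + (769/4096) × 4.7 = -1.467602539 V.
Error = V_in − V_code = -1.467809 − (-1.467602539) = −206 µV.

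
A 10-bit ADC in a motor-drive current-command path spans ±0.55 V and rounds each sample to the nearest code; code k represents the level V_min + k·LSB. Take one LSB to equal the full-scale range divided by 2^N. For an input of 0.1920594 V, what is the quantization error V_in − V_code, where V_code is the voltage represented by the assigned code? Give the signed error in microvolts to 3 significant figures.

Range = 0.55 − (-0.55) = 1.1 V. LSB = 1.1 V / 2^10 ≈ 1.074 mV.
(0.1920594 − (-0.55)) / LSB = 0.7420594 × 1024/1.1 = 690.7898. Nearest integer: k = 691.
Reconstructed level: -0.55 + 691 × 1.1/1024 V = 0.1922851563 V.
e = 0.1920594 − (0.1922851563) = −226 µV.

−226 µV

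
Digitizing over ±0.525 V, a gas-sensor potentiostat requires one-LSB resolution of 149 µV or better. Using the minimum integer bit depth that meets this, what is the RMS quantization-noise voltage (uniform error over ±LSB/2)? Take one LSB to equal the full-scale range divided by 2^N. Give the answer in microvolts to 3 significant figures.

37.0 µV

Range = 0.525 − (-0.525) = 1.05 V.
Levels needed ≥ 1.05/149 µV = 7047. 2^13 = 8192 suffices, so N_min = 13.
LSB = 1.05 V / 2^13 = 128.17 µV.
V_rms = LSB/√12 = 37.0 µV.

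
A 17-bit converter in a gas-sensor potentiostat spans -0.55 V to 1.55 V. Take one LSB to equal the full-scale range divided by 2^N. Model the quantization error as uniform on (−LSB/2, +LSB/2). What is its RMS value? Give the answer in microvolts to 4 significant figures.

Range = 1.55 − (-0.55) = 2.1 V.
LSB = 2.1 V ÷ 2^17 = 2.1/131072 V = 16.0217 µV.
V_rms = LSB/√12 = 16.0217 µV / √12 = 4.625 µV.

4.625 µV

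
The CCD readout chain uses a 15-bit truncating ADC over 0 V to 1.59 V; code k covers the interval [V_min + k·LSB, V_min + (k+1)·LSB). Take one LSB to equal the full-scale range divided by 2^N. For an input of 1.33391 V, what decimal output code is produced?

27490

Full-scale range = 1.59 V. LSB = 1.59 V / 2^15 ≈ 48.52 µV.
(V_in − V_min) × 2^15/range = (1.33391 − (0)) × 32768/1.59 = 27490.291.
Floor → code = 27490.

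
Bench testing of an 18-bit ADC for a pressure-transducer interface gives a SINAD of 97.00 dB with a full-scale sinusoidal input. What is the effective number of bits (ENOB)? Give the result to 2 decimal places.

15.82 bits

Inverting SNR = 6.02 N + 1.76: N_eff = (97.00 − 1.76)/6.02 = 15.8206.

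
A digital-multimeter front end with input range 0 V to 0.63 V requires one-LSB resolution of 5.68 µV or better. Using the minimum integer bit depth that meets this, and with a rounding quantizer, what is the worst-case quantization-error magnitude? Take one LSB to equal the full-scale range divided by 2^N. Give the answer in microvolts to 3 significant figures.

Span = 0.63 V.
0.63 V / 5.68 µV = 110900. Since 2^16 = 65536 and 2^17 = 131072, N = 17.
LSB = 0.63 V / 2^17 = 4.8065 µV.
Max error for round-to-nearest is LSB/2 = 2.40 µV.

2.40 µV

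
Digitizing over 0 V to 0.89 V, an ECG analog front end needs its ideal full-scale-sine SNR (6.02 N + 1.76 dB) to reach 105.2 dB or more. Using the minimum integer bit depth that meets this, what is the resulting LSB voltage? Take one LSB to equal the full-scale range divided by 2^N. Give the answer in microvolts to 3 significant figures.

Range is 0.89 V.
6.02 N + 1.76 ≥ 105.2 gives N ≥ 17.183, so the minimum integer is 18.
LSB = 0.89 V ÷ 2^18 = 0.89/262144 V = 3.40 µV.

3.40 µV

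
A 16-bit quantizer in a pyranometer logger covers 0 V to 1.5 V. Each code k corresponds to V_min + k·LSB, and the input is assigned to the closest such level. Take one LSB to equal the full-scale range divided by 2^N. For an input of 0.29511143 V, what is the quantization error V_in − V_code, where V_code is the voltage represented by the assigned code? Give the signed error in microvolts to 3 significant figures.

Full-scale range = 1.5 V. LSB = 1.5 V / 2^16 ≈ 22.89 µV.
Position in LSBs: (0.29511143 − (0)) × 65536/1.5 = 12893.6151; rounding gives k = 12894.
V_code = V_min + k × range/2^16 = 0 + 12894 × 1.5/65536 = 0.29512023926 V.
e = 0.29511143 − (0.29512023926) = −8.81 µV.

−8.81 µV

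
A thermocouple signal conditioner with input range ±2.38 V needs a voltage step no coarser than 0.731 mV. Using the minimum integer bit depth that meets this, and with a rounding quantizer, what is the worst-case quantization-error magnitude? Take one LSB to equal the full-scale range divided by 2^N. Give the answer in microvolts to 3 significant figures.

Span: 2.38 V − (-2.38 V) = 4.76 V.
Required number of levels: 4.76/0.731 mV = 6511.6; smallest N with 2^N ≥ that is 13.
LSB = 4.76 V / 2^13 = 0.58105 mV.
|e|_max = LSB/2 = 291 µV.

291 µV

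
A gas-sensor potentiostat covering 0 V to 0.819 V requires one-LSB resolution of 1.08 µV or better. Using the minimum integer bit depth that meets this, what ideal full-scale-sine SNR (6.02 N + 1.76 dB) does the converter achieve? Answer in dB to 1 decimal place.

122.2 dB

Span = 0.819 V.
0.819 V / 1.08 µV = 758300. Since 2^19 = 524288 and 2^20 = 1048576, N = 20.
SNR = 6.02 × 20 + 1.76 = 122.16 dB.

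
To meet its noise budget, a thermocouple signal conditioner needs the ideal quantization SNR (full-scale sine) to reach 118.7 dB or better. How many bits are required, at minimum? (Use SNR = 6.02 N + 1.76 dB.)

20 bits

Solving 6.02 N ≥ 118.7 − 1.76: N ≥ 19.425. Round up → N = 20.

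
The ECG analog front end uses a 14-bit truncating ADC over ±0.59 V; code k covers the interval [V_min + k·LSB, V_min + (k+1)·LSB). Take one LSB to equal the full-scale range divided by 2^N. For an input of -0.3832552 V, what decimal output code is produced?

2870

Full-scale range = 0.59 V − (-0.59 V) = 1.18 V. LSB = 1.18 V / 2^14 ≈ 72.02 µV.
(V_in − V_min) × 2^14/range = (-0.3832552 − (-0.59)) × 16384/1.18 = 2870.599.
Floor → code = 2870.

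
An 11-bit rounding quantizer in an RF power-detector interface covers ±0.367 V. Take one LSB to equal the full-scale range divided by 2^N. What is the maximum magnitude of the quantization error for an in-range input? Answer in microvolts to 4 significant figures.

Full-scale range = 0.367 V − (-0.367 V) = 0.734 V.
One LSB is 0.734 V / 2048 = 358.398 µV.
Worst-case error for round-to-nearest is half an LSB: 179.2 µV.

179.2 µV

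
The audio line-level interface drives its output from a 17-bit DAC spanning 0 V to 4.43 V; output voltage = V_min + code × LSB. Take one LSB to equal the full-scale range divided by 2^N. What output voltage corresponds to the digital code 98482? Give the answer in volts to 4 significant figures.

3.329 V

Span = 4.43 V. LSB = 4.43 V / 2^17.
V_out = V_min + code × LSB = 0 V + 98482 × 4.43 V / 131072
      = 0 + 3.32852 = 3.32852 V.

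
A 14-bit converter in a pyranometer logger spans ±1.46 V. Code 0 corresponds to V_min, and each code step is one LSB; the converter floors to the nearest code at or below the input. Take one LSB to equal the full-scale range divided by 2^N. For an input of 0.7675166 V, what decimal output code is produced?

Range = 1.46 − (-1.46) = 2.92 V. LSB = 2.92 V / 2^14 ≈ 178.2 µV.
V_in − V_min = 0.7675166 − (-1.46) = 2.2275166 V.
Divide by LSB: 2.2275166 × 16384/2.92 = 12498.5041.
Truncating gives code 12498.

12498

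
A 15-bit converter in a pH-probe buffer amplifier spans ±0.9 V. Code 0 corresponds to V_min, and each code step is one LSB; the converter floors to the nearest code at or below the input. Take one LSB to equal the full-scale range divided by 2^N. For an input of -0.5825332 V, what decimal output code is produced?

5779

The full-scale span is 0.9 − (-0.9) = 1.8 V. LSB = 1.8 V / 2^15 ≈ 54.93 µV.
V_in − V_min = -0.5825332 − (-0.9) = 0.3174668 V.
Divide by LSB: 0.3174668 × 32768/1.8 = 5779.3067.
Truncating gives code 5779.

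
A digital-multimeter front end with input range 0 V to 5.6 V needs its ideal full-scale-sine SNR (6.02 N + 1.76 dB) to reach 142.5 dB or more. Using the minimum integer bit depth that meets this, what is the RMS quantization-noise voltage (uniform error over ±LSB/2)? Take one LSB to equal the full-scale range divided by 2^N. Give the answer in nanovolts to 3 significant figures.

Range is 5.6 V.
Required N = ⌈(142.5 − 1.76)/6.02⌉ = ⌈23.379⌉ = 24.
One LSB is 5.6 V / 16777216 = 333.79 nV.
RMS noise = LSB/√12 = 96.4 nV.

96.4 nV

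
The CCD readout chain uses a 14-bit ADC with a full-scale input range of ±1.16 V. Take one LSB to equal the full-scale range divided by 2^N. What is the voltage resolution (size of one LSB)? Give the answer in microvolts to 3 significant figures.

Range = 1.16 − (-1.16) = 2.32 V.
Number of codes = 2^14 = 16384.
One LSB is 2.32 V / 16384 = 142 µV.

142 µV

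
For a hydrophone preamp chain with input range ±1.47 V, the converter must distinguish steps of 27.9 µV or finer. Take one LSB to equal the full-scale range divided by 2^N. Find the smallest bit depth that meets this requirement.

Range = 1.47 − (-1.47) = 2.94 V.
Required number of levels: 2.94/27.9 µV = 105380; smallest N with 2^N ≥ that is 17.

17 bits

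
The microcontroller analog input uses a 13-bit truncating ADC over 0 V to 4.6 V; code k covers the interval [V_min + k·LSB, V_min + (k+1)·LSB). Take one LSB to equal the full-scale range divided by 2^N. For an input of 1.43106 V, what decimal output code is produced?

V_FS = 4.6 V. LSB = 4.6 V / 2^13 ≈ 0.5615 mV.
V_in − V_min = 1.43106 − (0) = 1.43106 V.
Divide by LSB: 1.43106 × 8192/4.6 = 2548.5312.
Truncating gives code 2548.

2548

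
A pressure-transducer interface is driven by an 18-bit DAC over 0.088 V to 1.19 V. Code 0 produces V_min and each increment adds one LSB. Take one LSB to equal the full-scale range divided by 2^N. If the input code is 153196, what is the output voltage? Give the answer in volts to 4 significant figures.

0.7320 V

The full-scale span is 1.19 − (0.088) = 1.102 V. LSB = 1.102 V / 2^18.
V_out = 0.088 + 153196 × (1.102/262144) V
      = 0.088 V + 0.644005 V = 0.732005 V.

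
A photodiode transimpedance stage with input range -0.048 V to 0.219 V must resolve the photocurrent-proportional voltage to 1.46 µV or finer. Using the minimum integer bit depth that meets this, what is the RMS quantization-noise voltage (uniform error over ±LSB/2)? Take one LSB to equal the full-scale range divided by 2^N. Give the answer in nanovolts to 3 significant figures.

294 nV

Span: 0.219 V − (-0.048 V) = 0.267 V.
Need 2^N ≥ 0.267 V / 1.46 µV = 182900 → N_min = 18.
One LSB is 0.267 V / 262144 = 1.0185 µV.
V_rms = LSB/√12 = 294 nV.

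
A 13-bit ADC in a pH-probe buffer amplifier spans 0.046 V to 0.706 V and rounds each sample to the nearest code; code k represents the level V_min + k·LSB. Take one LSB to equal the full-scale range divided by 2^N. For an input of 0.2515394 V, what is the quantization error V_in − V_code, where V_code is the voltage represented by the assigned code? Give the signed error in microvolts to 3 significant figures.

+14.5 µV

The full-scale span is 0.706 − (0.046) = 0.66 V. LSB = 0.66 V / 2^13 ≈ 80.57 µV.
(V_in − V_min)/LSB = (0.2515394 − (0.046)) × 8192/0.66 = 2551.1799 → nearest code k = 2551.
V_code = 0.046 + (2551/8192) × 0.66 = 0.2515249023 V.
e = 0.2515394 − (0.2515249023) = +14.5 µV.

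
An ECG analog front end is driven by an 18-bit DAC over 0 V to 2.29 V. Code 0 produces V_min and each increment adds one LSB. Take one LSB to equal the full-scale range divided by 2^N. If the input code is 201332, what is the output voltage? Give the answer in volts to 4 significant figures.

Span = 2.29 V. LSB = 2.29 V / 2^18.
Output = V_min + (201332/262144) × range = 0 + 0.768021 × 2.29 V
      = 0 + 1.75877 = 1.75877 V.

1.759 V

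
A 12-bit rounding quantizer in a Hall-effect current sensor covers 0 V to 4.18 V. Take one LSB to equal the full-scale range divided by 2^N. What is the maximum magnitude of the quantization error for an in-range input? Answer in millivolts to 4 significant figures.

0.5103 mV

V_FS = 4.18 V.
Step size = 4.18/4096 V = 1.02051 mV.
Worst-case error for round-to-nearest is half an LSB: 0.5103 mV.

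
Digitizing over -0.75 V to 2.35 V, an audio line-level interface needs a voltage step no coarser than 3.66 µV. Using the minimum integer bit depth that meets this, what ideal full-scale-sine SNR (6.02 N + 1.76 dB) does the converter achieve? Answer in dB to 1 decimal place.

122.2 dB

Full-scale range = 2.35 V − (-0.75 V) = 3.1 V.
Need 2^N ≥ 3.1 V / 3.66 µV = 847000 → N_min = 20.
Ideal SNR at N = 20: 6.02·20 + 1.76 = 122.2 dB.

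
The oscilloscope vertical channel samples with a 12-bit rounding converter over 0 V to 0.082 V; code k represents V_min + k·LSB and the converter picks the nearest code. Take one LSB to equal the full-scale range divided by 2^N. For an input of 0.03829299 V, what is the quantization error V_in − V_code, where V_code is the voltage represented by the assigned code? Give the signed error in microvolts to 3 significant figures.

Full-scale range = 0.082 V. LSB = 0.082 V / 2^12 ≈ 20.02 µV.
(0.03829299 − (0)) / LSB = 0.03829299 × 4096/0.082 = 1912.7815. Nearest integer: k = 1913.
Reconstructed level: 0 + 1913 × 0.082/4096 V = 0.03829736328 V.
e = 0.03829299 − (0.03829736328) = −4.37 µV.

−4.37 µV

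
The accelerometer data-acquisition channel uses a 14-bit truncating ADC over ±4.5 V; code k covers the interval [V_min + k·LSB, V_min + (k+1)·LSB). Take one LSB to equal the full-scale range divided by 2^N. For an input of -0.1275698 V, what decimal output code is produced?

7959

Range = 4.5 − (-4.5) = 9 V. LSB = 9 V / 2^14 ≈ 0.5493 mV.
(V_in − V_min) × 2^14/range = (-0.1275698 − (-4.5)) × 16384/9 = 7959.766.
Floor → code = 7959.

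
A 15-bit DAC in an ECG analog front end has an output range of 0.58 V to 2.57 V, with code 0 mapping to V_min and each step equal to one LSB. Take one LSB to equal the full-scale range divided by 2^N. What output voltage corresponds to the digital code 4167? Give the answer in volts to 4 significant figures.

0.8331 V

Full-scale range = 2.57 V − (0.58 V) = 1.99 V. LSB = 1.99 V / 2^15.
Output = V_min + (4167/32768) × range = 0.58 + 0.127167 × 1.99 V
      = 0.58 + 0.253062 = 0.833062 V.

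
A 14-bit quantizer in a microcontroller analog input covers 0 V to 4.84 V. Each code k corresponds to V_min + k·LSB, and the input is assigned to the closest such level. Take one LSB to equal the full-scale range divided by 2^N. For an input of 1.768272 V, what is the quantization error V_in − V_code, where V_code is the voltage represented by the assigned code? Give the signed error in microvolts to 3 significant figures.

−53.2 µV

Span = 4.84 V. LSB = 4.84 V / 2^14 ≈ 295.4 µV.
(1.768272 − (0)) / LSB = 1.768272 × 16384/4.84 = 5985.8199. Nearest integer: k = 5986.
V_code = 0 + (5986/16384) × 4.84 = 1.7683251953 V.
Error = V_in − V_code = 1.768272 − (1.7683251953) = −53.2 µV.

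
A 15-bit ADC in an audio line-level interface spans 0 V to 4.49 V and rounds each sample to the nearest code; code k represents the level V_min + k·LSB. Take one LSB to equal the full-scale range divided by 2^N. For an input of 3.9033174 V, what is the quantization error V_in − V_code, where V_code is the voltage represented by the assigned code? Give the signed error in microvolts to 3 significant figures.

+53.9 µV

V_FS = 4.49 V. LSB = 4.49 V / 2^15 ≈ 137.0 µV.
Position in LSBs: (3.9033174 − (0)) × 32768/4.49 = 28486.3930; rounding gives k = 28486.
V_code = 0 + (28486/32768) × 4.49 = 3.9032635498 V.
V_in − V_code = 3.9033174 − (3.9032635498) = +53.9 µV.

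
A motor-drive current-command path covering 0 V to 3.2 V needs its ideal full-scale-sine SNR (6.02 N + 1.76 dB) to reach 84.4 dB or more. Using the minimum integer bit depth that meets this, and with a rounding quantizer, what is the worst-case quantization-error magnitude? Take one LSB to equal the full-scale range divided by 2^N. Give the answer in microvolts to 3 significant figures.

Range is 3.2 V.
N ≥ (84.4 − 1.76)/6.02 = 13.728 → N_min = 14.
Step size = 3.2/16384 V = 195.31 µV.
Half an LSB is 97.7 µV.

97.7 µV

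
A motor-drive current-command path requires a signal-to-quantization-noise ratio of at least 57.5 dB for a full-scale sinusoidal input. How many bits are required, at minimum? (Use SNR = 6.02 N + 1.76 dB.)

6.02 N + 1.76 ≥ 57.5 gives N ≥ 9.259, so the minimum integer is 10.

10 bits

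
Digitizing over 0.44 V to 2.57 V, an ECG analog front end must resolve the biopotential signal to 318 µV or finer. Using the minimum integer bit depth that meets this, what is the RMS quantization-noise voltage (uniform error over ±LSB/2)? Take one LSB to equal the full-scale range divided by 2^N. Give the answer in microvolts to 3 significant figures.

Span: 2.57 V − (0.44 V) = 2.13 V.
2.13 V / 318 µV = 6698. Since 2^12 = 4096 and 2^13 = 8192, N = 13.
Step size = 2.13/8192 V = 260.01 µV.
V_rms = LSB/√12 = 75.1 µV.

75.1 µV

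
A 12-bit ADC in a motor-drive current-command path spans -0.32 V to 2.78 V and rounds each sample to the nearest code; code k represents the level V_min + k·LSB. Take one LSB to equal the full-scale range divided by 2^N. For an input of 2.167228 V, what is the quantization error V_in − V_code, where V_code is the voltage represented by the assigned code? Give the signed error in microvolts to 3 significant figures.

+265 µV

The full-scale span is 2.78 − (-0.32) = 3.1 V. LSB = 3.1 V / 2^12 ≈ 0.7568 mV.
(2.167228 − (-0.32)) / LSB = 2.487228 × 4096/3.1 = 3286.3503. Nearest integer: k = 3286.
V_code = -0.32 + (3286/4096) × 3.1 = 2.166962891 V.
V_in − V_code = 2.167228 − (2.166962891) = +265 µV.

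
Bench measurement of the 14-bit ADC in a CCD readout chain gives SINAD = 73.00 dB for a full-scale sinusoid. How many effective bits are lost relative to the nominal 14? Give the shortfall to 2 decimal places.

2.17 bits

N_eff = (73.00 − 1.76)/6.02 = 11.8339 bits.
14 − 11.8339 = 2.17 bits below nominal.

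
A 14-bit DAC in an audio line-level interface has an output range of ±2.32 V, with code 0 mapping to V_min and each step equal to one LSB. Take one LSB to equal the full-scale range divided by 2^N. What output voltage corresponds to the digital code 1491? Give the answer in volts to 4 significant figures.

-1.898 V

The full-scale span is 2.32 − (-2.32) = 4.64 V. LSB = 4.64 V / 2^14.
V_out = V_min + code × LSB = -2.32 V + 1491 × 4.64 V / 16384
      = -2.32 + 0.422256 = -1.89774 V.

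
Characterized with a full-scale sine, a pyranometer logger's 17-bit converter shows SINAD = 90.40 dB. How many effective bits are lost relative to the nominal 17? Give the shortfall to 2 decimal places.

N_eff = (90.40 − 1.76)/6.02 = 14.7243 bits.
Lost resolution: 17 − 14.7243 = 2.2757 bits.

2.28 bits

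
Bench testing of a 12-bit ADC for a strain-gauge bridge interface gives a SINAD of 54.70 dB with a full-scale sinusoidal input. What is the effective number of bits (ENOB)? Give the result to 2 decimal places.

8.79 bits

Inverting SNR = 6.02 N + 1.76: N_eff = (54.70 − 1.76)/6.02 = 8.7940.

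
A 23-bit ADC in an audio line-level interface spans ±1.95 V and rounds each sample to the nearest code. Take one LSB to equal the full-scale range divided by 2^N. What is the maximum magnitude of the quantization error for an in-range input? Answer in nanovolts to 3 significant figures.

232 nV

Span: 1.95 V − (-1.95 V) = 3.9 V.
LSB = 3.9 V / 2^23 = 464.92 nV.
A rounding quantizer has |error| ≤ LSB/2 = 232 nV.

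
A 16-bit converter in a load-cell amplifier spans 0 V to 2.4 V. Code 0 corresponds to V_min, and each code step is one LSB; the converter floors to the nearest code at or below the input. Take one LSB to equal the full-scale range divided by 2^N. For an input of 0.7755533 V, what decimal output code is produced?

21177

V_FS = 2.4 V. LSB = 2.4 V / 2^16 ≈ 36.62 µV.
V_in − V_min = 0.7755533 − (0) = 0.7755533 V.
Divide by LSB: 0.7755533 × 65536/2.4 = 21177.7754.
Truncating gives code 21177.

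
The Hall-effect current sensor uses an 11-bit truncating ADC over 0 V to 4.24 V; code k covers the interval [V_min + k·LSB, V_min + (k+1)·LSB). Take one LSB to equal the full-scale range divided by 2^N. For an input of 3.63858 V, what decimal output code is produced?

1757

Full-scale range = 4.24 V. LSB = 4.24 V / 2^11 ≈ 2.070 mV.
code = ⌊(V_in − V_min)/LSB⌋ = ⌊(V_in − V_min) × 2^11 / range⌋
     = ⌊(3.63858 − (0)) × 2048 / 4.24⌋ = ⌊3.63858 × 2048/4.24⌋
     = ⌊1757.503⌋ = 1757.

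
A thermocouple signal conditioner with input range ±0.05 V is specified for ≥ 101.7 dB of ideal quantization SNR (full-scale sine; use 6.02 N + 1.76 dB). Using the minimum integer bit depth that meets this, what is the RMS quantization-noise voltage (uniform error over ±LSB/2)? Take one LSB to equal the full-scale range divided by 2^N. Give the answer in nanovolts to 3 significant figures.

220 nV

Range = 0.05 − (-0.05) = 0.1 V.
Solving 6.02 N ≥ 101.7 − 1.76: N ≥ 16.601. Round up → N = 17.
LSB = 0.1 V ÷ 2^17 = 0.1/131072 V = 0.76294 µV.
σ_q = LSB/√12 = 0.76294 µV/3.4641 = 220 nV.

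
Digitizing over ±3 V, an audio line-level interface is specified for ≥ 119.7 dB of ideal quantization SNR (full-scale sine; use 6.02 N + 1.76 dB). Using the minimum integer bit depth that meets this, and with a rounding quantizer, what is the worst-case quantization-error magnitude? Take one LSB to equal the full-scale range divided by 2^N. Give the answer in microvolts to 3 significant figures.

Range = 3 − (-3) = 6 V.
N ≥ (119.7 − 1.76)/6.02 = 19.591 → N_min = 20.
LSB = 6 V ÷ 2^20 = 6/1048576 V = 5.7220 µV.
Half an LSB is 2.86 µV.

2.86 µV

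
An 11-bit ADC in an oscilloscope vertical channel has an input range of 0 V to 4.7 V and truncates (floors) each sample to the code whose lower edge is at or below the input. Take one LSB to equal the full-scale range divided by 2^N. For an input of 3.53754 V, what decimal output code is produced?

1541

Span = 4.7 V. LSB = 4.7 V / 2^11 ≈ 2.295 mV.
code = ⌊(V_in − V_min)/LSB⌋ = ⌊(V_in − V_min) × 2^11 / range⌋
     = ⌊(3.53754 − (0)) × 2048 / 4.7⌋ = ⌊3.53754 × 2048/4.7⌋
     = ⌊1541.464⌋ = 1541.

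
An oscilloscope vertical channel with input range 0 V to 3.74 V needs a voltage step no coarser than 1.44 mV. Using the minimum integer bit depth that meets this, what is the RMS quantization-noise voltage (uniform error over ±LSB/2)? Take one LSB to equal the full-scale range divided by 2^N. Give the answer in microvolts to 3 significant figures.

264 µV

Range is 3.74 V.
3.74 V / 1.44 mV = 2597. Since 2^11 = 2048 and 2^12 = 4096, N = 12.
Step size = 3.74/4096 V = 0.91309 mV.
RMS noise = LSB/√12 = 264 µV.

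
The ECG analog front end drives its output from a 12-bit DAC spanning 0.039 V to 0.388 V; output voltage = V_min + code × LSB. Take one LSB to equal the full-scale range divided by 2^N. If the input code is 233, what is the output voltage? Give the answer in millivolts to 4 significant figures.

58.85 mV

The full-scale span is 0.388 − (0.039) = 0.349 V. LSB = 0.349 V / 2^12.
V_out = V_min + code × LSB = 0.039 V + 233 × 0.349 V / 4096
      = 0.039 + 0.0198528 = 0.0588528 V.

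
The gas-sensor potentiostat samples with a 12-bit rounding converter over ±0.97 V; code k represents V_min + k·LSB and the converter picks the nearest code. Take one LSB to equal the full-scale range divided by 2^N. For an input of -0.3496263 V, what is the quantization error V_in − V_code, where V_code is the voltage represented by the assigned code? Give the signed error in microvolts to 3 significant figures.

−85.3 µV

Range = 0.97 − (-0.97) = 1.94 V. LSB = 1.94 V / 2^12 ≈ 473.6 µV.
(-0.3496263 − (-0.97)) / LSB = 0.6203737 × 4096/1.94 = 1309.8199. Nearest integer: k = 1310.
Reconstructed level: -0.97 + 1310 × 1.94/4096 V = -0.3495410156 V.
V_in − V_code = -0.3496263 − (-0.3495410156) = −85.3 µV.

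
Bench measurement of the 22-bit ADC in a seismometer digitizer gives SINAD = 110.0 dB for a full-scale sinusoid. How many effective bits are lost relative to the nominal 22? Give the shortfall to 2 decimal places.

4.02 bits

N_eff = (110.0 − 1.76)/6.02 = 17.9801 bits.
22 − 17.9801 = 4.02 bits below nominal.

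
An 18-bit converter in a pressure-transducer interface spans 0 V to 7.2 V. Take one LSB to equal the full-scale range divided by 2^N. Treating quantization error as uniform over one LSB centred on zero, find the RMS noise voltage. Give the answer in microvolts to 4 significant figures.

7.929 µV

Span = 7.2 V.
One LSB is 7.2 V / 262144 = 27.4658 µV.
RMS of a uniform error over width LSB is LSB/√12 = 7.929 µV.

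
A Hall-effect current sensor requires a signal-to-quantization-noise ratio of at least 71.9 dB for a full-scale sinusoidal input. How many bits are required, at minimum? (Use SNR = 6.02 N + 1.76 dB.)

12 bits

6.02 N + 1.76 ≥ 71.9 gives N ≥ 11.651, so the minimum integer is 12.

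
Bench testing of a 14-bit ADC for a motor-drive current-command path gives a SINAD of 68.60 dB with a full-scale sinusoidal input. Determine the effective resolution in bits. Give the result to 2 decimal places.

ENOB = (SINAD − 1.76) / 6.02 = (68.60 − 1.76) / 6.02 = 66.84 / 6.02 = 11.1030.

11.10 bits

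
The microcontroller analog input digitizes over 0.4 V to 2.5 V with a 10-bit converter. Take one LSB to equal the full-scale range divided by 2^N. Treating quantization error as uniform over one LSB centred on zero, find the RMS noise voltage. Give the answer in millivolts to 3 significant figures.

0.592 mV

The full-scale span is 2.5 − (0.4) = 2.1 V.
LSB = 2.1 V ÷ 2^10 = 2.1/1024 V = 2.0508 mV.
σ_q = LSB/√12 = 2.0508 mV/3.4641 = 0.592 mV.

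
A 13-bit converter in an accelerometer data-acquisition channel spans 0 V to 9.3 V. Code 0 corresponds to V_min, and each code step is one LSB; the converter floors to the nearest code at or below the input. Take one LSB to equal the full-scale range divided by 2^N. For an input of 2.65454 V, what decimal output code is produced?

2338

Range is 9.3 V. LSB = 9.3 V / 2^13 ≈ 1.135 mV.
code = ⌊(V_in − V_min)/LSB⌋ = ⌊(V_in − V_min) × 2^13 / range⌋
     = ⌊(2.65454 − (0)) × 8192 / 9.3⌋ = ⌊2.65454 × 8192/9.3⌋
     = ⌊2338.279⌋ = 2338.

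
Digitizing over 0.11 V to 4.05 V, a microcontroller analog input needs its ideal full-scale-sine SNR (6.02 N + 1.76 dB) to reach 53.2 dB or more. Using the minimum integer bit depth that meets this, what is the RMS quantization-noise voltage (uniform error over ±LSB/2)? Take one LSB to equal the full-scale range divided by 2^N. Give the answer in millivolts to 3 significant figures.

2.22 mV

Full-scale range = 4.05 V − (0.11 V) = 3.94 V.
Required N = ⌈(53.2 − 1.76)/6.02⌉ = ⌈8.545⌉ = 9.
LSB = 3.94 V ÷ 2^9 = 3.94/512 V = 7.6953 mV.
V_rms = LSB/√12 = 2.22 mV.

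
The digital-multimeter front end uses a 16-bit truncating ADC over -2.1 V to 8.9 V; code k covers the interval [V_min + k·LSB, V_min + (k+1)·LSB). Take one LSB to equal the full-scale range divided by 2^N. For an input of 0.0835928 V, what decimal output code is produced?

13009

Span: 8.9 V − (-2.1 V) = 11 V. LSB = 11 V / 2^16 ≈ 167.8 µV.
V_in − V_min = 0.0835928 − (-2.1) = 2.1835928 V.
Divide by LSB: 2.1835928 × 65536/11 = 13009.4489.
Truncating gives code 13009.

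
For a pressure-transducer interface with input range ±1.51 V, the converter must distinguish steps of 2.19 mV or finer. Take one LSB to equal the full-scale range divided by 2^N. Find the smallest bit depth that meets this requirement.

11 bits

Full-scale range = 1.51 V − (-1.51 V) = 3.02 V.
Need 2^N ≥ 3.02 V / 2.19 mV = 1379 → N_min = 11.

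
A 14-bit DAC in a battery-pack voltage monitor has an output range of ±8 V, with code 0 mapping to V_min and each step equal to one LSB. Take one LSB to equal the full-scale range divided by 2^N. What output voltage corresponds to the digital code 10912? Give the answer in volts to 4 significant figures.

Range = 8 − (-8) = 16 V. LSB = 16 V / 2^14.
Output = V_min + (10912/16384) × range = -8 + 0.666016 × 16 V
      = -8 V + 10.6563 V = 2.65625 V.

2.656 V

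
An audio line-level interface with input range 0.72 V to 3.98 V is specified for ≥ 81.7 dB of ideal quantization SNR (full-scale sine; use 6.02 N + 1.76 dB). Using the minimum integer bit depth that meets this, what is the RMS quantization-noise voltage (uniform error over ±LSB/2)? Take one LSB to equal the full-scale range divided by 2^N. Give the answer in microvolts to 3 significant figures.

Range = 3.98 − (0.72) = 3.26 V.
N ≥ (81.7 − 1.76)/6.02 = 13.279 → N_min = 14.
Step size = 3.26/16384 V = 198.97 µV.
σ_q = LSB/√12 = 198.97 µV/3.4641 = 57.4 µV.

57.4 µV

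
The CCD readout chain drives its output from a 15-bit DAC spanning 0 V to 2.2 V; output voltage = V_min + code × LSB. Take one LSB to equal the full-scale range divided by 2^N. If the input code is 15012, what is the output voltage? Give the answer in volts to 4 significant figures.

1.008 V

V_FS = 2.2 V. LSB = 2.2 V / 2^15.
Output = V_min + (15012/32768) × range = 0 + 0.458130 × 2.2 V
      = 0 V + 1.00789 V = 1.00789 V.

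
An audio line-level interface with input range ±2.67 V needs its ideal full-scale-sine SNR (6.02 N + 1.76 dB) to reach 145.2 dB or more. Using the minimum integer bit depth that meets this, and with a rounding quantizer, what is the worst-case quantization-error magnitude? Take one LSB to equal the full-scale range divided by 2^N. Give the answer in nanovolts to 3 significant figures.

159 nV

The full-scale span is 2.67 − (-2.67) = 5.34 V.
Solving 6.02 N ≥ 145.2 − 1.76: N ≥ 23.827. Round up → N = 24.
LSB = 5.34 V / 2^24 = 318.29 nV.
Half an LSB is 159 nV.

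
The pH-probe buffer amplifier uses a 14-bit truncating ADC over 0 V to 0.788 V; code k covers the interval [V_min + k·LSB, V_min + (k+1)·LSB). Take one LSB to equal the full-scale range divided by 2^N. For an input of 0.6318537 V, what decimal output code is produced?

13137

Full-scale range = 0.788 V. LSB = 0.788 V / 2^14 ≈ 48.10 µV.
(V_in − V_min) × 2^14/range = (0.6318537 − (0)) × 16384/0.788 = 13137.425.
Floor → code = 13137.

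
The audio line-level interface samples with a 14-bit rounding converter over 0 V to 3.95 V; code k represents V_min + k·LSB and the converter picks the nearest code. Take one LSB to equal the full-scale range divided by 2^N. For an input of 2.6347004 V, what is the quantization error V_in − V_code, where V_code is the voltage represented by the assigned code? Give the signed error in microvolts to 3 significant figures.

Range is 3.95 V. LSB = 3.95 V / 2^14 ≈ 241.1 µV.
(V_in − V_min)/LSB = (2.6347004 − (0)) × 16384/3.95 = 10928.3371 → nearest code k = 10928.
Reconstructed level: 0 + 10928 × 3.95/16384 V = 2.6346191406 V.
V_in − V_code = 2.6347004 − (2.6346191406) = +81.3 µV.

+81.3 µV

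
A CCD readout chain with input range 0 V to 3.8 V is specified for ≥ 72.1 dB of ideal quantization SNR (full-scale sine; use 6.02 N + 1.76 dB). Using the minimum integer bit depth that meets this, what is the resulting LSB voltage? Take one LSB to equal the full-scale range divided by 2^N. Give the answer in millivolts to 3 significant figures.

Full-scale range = 3.8 V.
Required N = ⌈(72.1 − 1.76)/6.02⌉ = ⌈11.684⌉ = 12.
LSB = 3.8 V ÷ 2^12 = 3.8/4096 V = 0.928 mV.

0.928 mV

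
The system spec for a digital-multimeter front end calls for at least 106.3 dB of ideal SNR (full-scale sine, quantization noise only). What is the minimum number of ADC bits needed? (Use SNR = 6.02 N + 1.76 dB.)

18 bits

Required N = ⌈(106.3 − 1.76)/6.02⌉ = ⌈17.365⌉ = 18.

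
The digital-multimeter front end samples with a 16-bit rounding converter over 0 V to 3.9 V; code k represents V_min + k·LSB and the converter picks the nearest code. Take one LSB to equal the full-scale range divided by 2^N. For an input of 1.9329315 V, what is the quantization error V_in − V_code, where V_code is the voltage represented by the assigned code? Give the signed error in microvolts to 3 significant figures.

Range is 3.9 V. LSB = 3.9 V / 2^16 ≈ 59.51 µV.
(V_in − V_min)/LSB = (1.9329315 − (0)) × 65536/3.9 = 32481.1792 → nearest code k = 32481.
V_code = 0 + (32481/65536) × 3.9 = 1.9329208374 V.
V_in − V_code = 1.9329315 − (1.9329208374) = +10.7 µV.

+10.7 µV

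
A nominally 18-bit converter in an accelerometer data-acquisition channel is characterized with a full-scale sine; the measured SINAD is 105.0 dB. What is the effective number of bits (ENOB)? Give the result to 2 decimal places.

(105.0 − 1.76) / 6.02 = 103.24/6.02 = 17.1495 effective bits.

17.15 bits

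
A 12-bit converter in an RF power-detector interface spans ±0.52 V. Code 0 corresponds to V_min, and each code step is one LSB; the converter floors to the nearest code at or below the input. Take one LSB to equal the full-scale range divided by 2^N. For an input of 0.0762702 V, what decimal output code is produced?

The full-scale span is 0.52 − (-0.52) = 1.04 V. LSB = 1.04 V / 2^12 ≈ 253.9 µV.
(V_in − V_min) × 2^12/range = (0.0762702 − (-0.52)) × 4096/1.04 = 2348.387.
Floor → code = 2348.

2348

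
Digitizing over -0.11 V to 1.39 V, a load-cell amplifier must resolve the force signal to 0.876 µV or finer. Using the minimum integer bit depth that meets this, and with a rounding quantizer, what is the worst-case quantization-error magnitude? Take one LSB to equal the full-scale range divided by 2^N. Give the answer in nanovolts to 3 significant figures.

358 nV

Full-scale range = 1.39 V − (-0.11 V) = 1.5 V.
Need 2^N ≥ 1.5 V / 0.876 µV = 1.712e6 → N_min = 21.
Step size = 1.5/2097152 V = 0.71526 µV.
|e|_max = LSB/2 = 358 nV.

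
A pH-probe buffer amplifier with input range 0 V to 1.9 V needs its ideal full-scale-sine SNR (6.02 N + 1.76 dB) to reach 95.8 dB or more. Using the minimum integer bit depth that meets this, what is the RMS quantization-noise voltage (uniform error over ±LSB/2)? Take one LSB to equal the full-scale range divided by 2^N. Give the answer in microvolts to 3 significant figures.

8.37 µV

Range is 1.9 V.
N ≥ (95.8 − 1.76)/6.02 = 15.621 → N_min = 16.
One LSB is 1.9 V / 65536 = 28.992 µV.
V_rms = LSB/√12 = 8.37 µV.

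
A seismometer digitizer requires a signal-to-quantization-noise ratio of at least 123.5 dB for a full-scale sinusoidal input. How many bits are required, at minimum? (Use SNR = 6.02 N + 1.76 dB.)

Solving 6.02 N ≥ 123.5 − 1.76: N ≥ 20.223. Round up → N = 21.

21 bits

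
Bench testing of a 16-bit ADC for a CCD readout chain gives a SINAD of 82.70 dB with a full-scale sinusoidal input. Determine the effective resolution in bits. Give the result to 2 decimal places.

13.45 bits

Inverting SNR = 6.02 N + 1.76: N_eff = (82.70 − 1.76)/6.02 = 13.4452.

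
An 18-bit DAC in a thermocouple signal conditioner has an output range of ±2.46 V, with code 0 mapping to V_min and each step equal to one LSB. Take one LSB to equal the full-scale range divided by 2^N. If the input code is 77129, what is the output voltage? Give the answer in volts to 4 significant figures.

-1.012 V

Full-scale range = 2.46 V − (-2.46 V) = 4.92 V. LSB = 4.92 V / 2^18.
Output = V_min + (77129/262144) × range = -2.46 + 0.294224 × 4.92 V
      = -2.46 + 1.44758 = -1.01242 V.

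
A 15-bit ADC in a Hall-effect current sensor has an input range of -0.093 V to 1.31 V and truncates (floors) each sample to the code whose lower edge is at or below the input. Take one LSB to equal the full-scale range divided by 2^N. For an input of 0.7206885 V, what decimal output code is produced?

Span: 1.31 V − (-0.093 V) = 1.403 V. LSB = 1.403 V / 2^15 ≈ 42.82 µV.
code = ⌊(V_in − V_min)/LSB⌋ = ⌊(V_in − V_min) × 2^15 / range⌋
     = ⌊(0.7206885 − (-0.093)) × 32768 / 1.403⌋ = ⌊0.8136885 × 32768/1.403⌋
     = ⌊19004.237⌋ = 19004.

19004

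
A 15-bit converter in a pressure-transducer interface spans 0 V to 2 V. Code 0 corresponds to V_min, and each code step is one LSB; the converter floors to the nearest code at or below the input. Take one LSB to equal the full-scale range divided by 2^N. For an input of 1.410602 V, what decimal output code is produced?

V_FS = 2 V. LSB = 2 V / 2^15 ≈ 61.04 µV.
(V_in − V_min) × 2^15/range = (1.410602 − (0)) × 32768/2 = 23111.303.
Floor → code = 23111.

23111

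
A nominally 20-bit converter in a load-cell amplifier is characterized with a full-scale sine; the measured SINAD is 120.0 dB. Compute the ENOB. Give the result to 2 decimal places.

ENOB = (SINAD − 1.76) / 6.02 = (120.0 − 1.76) / 6.02 = 118.24 / 6.02 = 19.6412.

19.64 bits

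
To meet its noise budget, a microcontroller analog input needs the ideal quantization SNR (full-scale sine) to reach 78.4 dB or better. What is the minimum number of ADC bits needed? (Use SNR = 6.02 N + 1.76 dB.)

13 bits

6.02 N + 1.76 ≥ 78.4 gives N ≥ 12.731, so the minimum integer is 13.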